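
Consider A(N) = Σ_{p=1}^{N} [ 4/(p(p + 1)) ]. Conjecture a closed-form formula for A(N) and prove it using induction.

We claim A(N) = 4N/(N + 1) for all N ≥ 1.
Base case (N = 1): A(1) = 2, and the closed form gives 2. They agree.
Suppose the result is true for N = p, so A(p) = 4p/(p + 1).
Then A(p+1) = A(p) + (4/((p + 1)(p + 2))) = (4p/(p + 1)) + (4/((p + 1)(p + 2))).
Simplifying, A(p+1) = 4(p + 1)/(p + 2) = 4(p+1)/((p+1) + 1),
which is the closed form with N = p+1.
By induction, the statement is established for all N ≥ 1.

A(N) = 4N/(N + 1)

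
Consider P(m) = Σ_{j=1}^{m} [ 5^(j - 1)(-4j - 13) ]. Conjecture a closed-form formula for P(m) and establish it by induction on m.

P(m) = -5^m(m + 3) + 3

We claim P(m) = -5^m(m + 3) + 3 for all m ≥ 1.
Base step (m = 1): P(1) = -17, and the closed form gives -17. They agree.
Inductive step: assume the claim holds for m = j, so P(j) = -5^j(j + 3) + 3.
Then P(j+1) = P(j) + (5^j(-4j - 17)) = (-5^j(j + 3) + 3) + (5^j(-4j - 17)).
Simplifying, P(j+1) = -5·5^j·j - 20·5^j + 3 = -5^(j+1)((j+1) + 3) + 3,
which is the closed form with m = j+1.
Hence, by induction on m, the claim holds for every m ≥ 1.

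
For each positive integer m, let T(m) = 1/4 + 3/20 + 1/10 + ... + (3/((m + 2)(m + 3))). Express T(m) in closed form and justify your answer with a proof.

We claim T(m) = m/(m + 3) for all m ≥ 1.
For the base case m = 1: T(1) = 1/4, and the closed form gives 1/4. They agree.
Suppose the result is true for m = p, so T(p) = p/(p + 3).
Then T(p+1) = T(p) + (3/((p + 3)(p + 4))) = (p/(p + 3)) + (3/((p + 3)(p + 4))).
Simplifying, T(p+1) = (p + 1)/(p + 4) = (p+1)/((p+1) + 3),
which is the closed form with m = p+1.
By induction, the statement is established for all m ≥ 1.

T(m) = m/(m + 3)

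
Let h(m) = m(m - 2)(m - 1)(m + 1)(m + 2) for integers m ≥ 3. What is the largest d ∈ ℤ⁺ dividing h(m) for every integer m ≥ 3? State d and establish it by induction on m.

d = 120

Computing the first values: h(3) = 120 and h(4) = 720; gcd(120, 720) = 120, so d ≤ 120.
We prove 120 | m(m - 2)(m - 1)(m + 1)(m + 2) for all m ≥ 3 by induction on m.
Base step (m = 3): h(3) = 120 = 120·(1), so 120 | h(3).
Suppose the result is true for m = k, i.e. 120 | h(k). Then
h(k+1) − h(k) = (k-1)·k·(k+1)·(k+2)·(k+3) − (k-2)·(k-1)·k·(k+1)·(k+2) = (k-1)·k·(k+1)·(k+2)·[(k+3) − (k-2)] = 5·(k-1)·k·(k+1)·(k+2). The product of 4 consecutive integers is divisible by (4)! = 24, so h(k+1) − h(k) is divisible by 5·24 = 120. By the inductive hypothesis 120 | h(k), hence 120 | h(k+1).
By the principle of mathematical induction, the result holds for all m ≥ 3.
Therefore the largest such d is 120.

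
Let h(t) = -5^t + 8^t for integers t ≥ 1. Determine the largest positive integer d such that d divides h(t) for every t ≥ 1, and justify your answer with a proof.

d = 3

Computing the first values: h(1) = 3 and h(2) = 39; gcd(3, 39) = 3, so d ≤ 3.
We prove 3 | -5^t + 8^t for all t ≥ 1 by induction on t.
When t = 1: h(1) = 3 = 3·(1), so 3 | h(1).
Suppose the result is true for t = j, i.e. 3 | h(j). Then
8^{j+1} − 5^{j+1} = 8·8^j − 5·5^j = 8·(8^j − 5^j) + (3)·5^j. The first term is divisible by 3 by the inductive hypothesis, and the second term (3)·5^j is divisible by 3 since 3 | 3. Hence 3 | h(j+1).
By the principle of mathematical induction, the result holds for all t ≥ 1.
Therefore the largest such d is 3.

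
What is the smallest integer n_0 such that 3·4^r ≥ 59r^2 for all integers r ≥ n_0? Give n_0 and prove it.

n_0 = 5

At r = 4: 768 < 944, so the inequality fails and n_0 ≥ 5. We prove 3·4^r ≥ 59r^2 for all r ≥ 5.
For the base case r = 5: 3·4^r = 3072 and 59r^2 = 1475, so 3072 ≥ 1475.
Inductive step: assume the claim holds for r = i, so 3·4^i ≥ 59i^2.
Then 3·4^(i + 1) = 4·(3·4^i) ≥ 4·(59i^2).
Also, for i ≥ 5 we have 4·(59i^2) ≥ 59(i+1)^2, since 4 ≥ (1 + 1/i)^2 for all i ≥ 5.
Combining, 3·4^(i + 1) ≥ 59(i+1)^2.
By the principle of mathematical induction, the result holds for all r ≥ 5.
Hence the smallest such n_0 is 5.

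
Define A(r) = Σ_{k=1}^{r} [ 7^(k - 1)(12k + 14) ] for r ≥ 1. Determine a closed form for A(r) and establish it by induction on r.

A(r) = 2·7^r(r + 1) - 2

We claim A(r) = 2·7^r(r + 1) - 2 for all r ≥ 1.
Base case (r = 1): A(1) = 26, and the closed form gives 26. They agree.
Inductive step: suppose the statement holds for some k ≥ 1, so A(k) = 2·7^k(k + 1) - 2.
Then A(k+1) = A(k) + (7^k(12k + 26)) = (2·7^k(k + 1) - 2) + (7^k(12k + 26)).
Simplifying, A(k+1) = 14·7^k·k + 28·7^k - 2 = 2·7^(k+1)((k+1) + 1) - 2,
which is the closed form with r = k+1.
By the principle of mathematical induction, the result holds for all r ≥ 1.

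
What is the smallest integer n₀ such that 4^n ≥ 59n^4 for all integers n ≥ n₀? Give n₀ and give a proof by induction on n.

At n = 9: 262144 < 387099, so the inequality fails and n₀ ≥ 10. We prove 4^n ≥ 59n^4 for all n ≥ 10.
Base step (n = 10): 4^n = 1048576 and 59n^4 = 590000, so 1048576 ≥ 590000.
Inductive step: suppose the statement holds for some i ≥ 10, so 4^i ≥ 59i^4.
Then 4^(i + 1) = 4·(4^i) ≥ 4·(59i^4).
Also, for i ≥ 10 we have 4·(59i^4) ≥ 59(i+1)^4, since 4 ≥ (1 + 1/i)^4 for all i ≥ 10.
Combining, 4^(i + 1) ≥ 59(i+1)^4.
Hence, by induction on n, the claim holds for every n ≥ 10.
Hence the smallest such n₀ is 10.

n₀ = 10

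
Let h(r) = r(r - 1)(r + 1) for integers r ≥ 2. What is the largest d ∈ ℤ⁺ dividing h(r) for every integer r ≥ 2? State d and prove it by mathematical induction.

Computing the first values: h(2) = 6 and h(3) = 24; gcd(6, 24) = 6, so d ≤ 6.
We prove 6 | r(r - 1)(r + 1) for all r ≥ 2 by induction on r.
When r = 2: h(2) = 6 = 6·(1), so 6 | h(2).
Inductive step: suppose the statement holds for some i ≥ 2, i.e. 6 | h(i). Then
h(i+1) − h(i) = i·(i+1)·(i+2) − (i-1)·i·(i+1) = i·(i+1)·[(i+2) − (i-1)] = 3·i·(i+1). The product of 2 consecutive integers is divisible by (2)! = 2, so h(i+1) − h(i) is divisible by 3·2 = 6. By the inductive hypothesis 6 | h(i), hence 6 | h(i+1).
This completes the induction.
Therefore the largest such d is 6.

d = 6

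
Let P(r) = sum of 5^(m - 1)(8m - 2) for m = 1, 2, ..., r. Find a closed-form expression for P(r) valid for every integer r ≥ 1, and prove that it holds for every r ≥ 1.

We claim P(r) = 5^r(2r - 1) + 1 for all r ≥ 1.
Base case (r = 1): P(1) = 6, and the closed form gives 6. They agree.
For the inductive step, assume it holds for an arbitrary m ≥ 1, so P(m) = 5^m(2m - 1) + 1.
Then P(m+1) = P(m) + (5^m(8m + 6)) = (5^m(2m - 1) + 1) + (5^m(8m + 6)).
Simplifying, P(m+1) = 10·5^m·m + 5·5^m + 1 = 5^(m+1)(2(m+1) - 1) + 1,
which is the closed form with r = m+1.
This completes the induction.

P(r) = 5^r(2r - 1) + 1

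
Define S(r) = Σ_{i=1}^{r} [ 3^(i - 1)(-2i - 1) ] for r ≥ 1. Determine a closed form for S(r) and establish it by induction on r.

We claim S(r) = -3^r·r for all r ≥ 1.
Base case (r = 1): S(1) = -3, and the closed form gives -3. They agree.
Inductive step: suppose the statement holds for some i ≥ 1, so S(i) = -3^i·i.
Then S(i+1) = S(i) + (3^i(-2i - 3)) = (-3^i·i) + (3^i(-2i - 3)).
Simplifying, S(i+1) = 3^(i + 1)(-i - 1) = -3^(i+1)·(i+1),
which is the closed form with r = i+1.
By the principle of mathematical induction, the result holds for all r ≥ 1.

S(r) = -3^r·r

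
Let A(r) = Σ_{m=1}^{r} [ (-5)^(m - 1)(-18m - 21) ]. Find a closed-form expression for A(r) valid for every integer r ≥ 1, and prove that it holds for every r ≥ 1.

We claim A(r) = (-5)^r(3r + 4) - 4 for all r ≥ 1.
Base step (r = 1): A(1) = -39, and the closed form gives -39. They agree.
Inductive step: suppose the statement holds for some m ≥ 1, so A(m) = (-5)^m(3m + 4) - 4.
Then A(m+1) = A(m) + ((-5)^m(-18m - 39)) = ((-5)^m(3m + 4) - 4) + ((-5)^m(-18m - 39)).
Simplifying, A(m+1) = -15(-5)^m·m - 35(-5)^m - 4 = (-5)^(m+1)(3(m+1) + 4) - 4,
which is the closed form with r = m+1.
By induction, the statement is established for all r ≥ 1.

A(r) = (-5)^r(3r + 4) - 4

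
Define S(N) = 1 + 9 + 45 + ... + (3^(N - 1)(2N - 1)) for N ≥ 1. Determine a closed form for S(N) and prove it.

We claim S(N) = 3^N(N - 1) + 1 for all N ≥ 1.
Base step (N = 1): S(1) = 1, and the closed form gives 1. They agree.
Inductive step: assume the claim holds for N = m, so S(m) = 3^m(m - 1) + 1.
Then S(m+1) = S(m) + (3^m(2m + 1)) = (3^m(m - 1) + 1) + (3^m(2m + 1)).
Simplifying, S(m+1) = 3^(m + 1)m + 1 = 3^(m+1)((m+1) - 1) + 1,
which is the closed form with N = m+1.
This completes the induction.

S(N) = 3^N(N - 1) + 1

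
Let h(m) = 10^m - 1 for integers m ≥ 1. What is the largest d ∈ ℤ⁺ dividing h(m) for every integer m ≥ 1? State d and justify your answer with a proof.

d = 9

Computing the first values: h(1) = 9 and h(2) = 99; gcd(9, 99) = 9, so d ≤ 9.
We prove 9 | 10^m - 1 for all m ≥ 1 by induction on m.
When m = 1: h(1) = 9 = 9·(1), so 9 | h(1).
Inductive step: suppose the statement holds for some p ≥ 1, i.e. 9 | h(p). Then
10^{p+1} − 1^{p+1} = 10·10^p − 1·1^p = 10·(10^p − 1^p) + (9)·1^p. The first term is divisible by 9 by the inductive hypothesis, and the second term (9)·1^p is divisible by 9 since 9 | 9. Hence 9 | h(p+1).
This completes the induction.
Therefore the largest such d is 9.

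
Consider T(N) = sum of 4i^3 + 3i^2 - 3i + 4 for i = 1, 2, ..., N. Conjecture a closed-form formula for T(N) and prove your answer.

We claim T(N) = N(N + 3)(N^2 + 1) for all N ≥ 1.
Base step (N = 1): T(1) = 8, and the closed form gives 8. They agree.
Inductive step: suppose the statement holds for some i ≥ 1, so T(i) = i(i^3 + 3i^2 + i + 3).
Then T(i+1) = T(i) + (4i^3 + 15i^2 + 15i + 8) = (i(i^3 + 3i^2 + i + 3)) + (4i^3 + 15i^2 + 15i + 8).
Simplifying, T(i+1) = (i + 1)(i + 4)(i^2 + 2i + 2) = (i+1)((i+1) + 3)((i+1)^2 + 1),
which is the closed form with N = i+1.
By induction, the statement is established for all N ≥ 1.

T(N) = N(N + 3)(N^2 + 1)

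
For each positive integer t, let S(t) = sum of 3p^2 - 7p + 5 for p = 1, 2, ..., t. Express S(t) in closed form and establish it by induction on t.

S(t) = t(t^2 - 2t + 2)

We claim S(t) = t(t^2 - 2t + 2) for all t ≥ 1.
For the base case t = 1: S(1) = 1, and the closed form gives 1. They agree.
For the inductive step, assume it holds for an arbitrary p ≥ 1, so S(p) = p(p^2 - 2p + 2).
Then S(p+1) = S(p) + (3p^2 - p + 1) = (p(p^2 - 2p + 2)) + (3p^2 - p + 1).
Simplifying, S(p+1) = (p + 1)(p^2 + 1) = (p+1)((p+1)^2 - 2(p+1) + 2),
which is the closed form with t = p+1.
Hence, by induction on t, the claim holds for every t ≥ 1.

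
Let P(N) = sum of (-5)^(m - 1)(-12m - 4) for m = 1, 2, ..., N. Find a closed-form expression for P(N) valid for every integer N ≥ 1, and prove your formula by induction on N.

We claim P(N) = (-5)^N(2N + 1) - 1 for all N ≥ 1.
When N = 1: P(1) = -16, and the closed form gives -16. They agree.
Inductive step: assume the claim holds for N = m, so P(m) = (-5)^m(2m + 1) - 1.
Then P(m+1) = P(m) + ((-5)^m(-12m - 16)) = ((-5)^m(2m + 1) - 1) + ((-5)^m(-12m - 16)).
Simplifying, P(m+1) = -10(-5)^m·m - 15(-5)^m - 1 = (-5)^(m+1)(2(m+1) + 1) - 1,
which is the closed form with N = m+1.
Hence, by induction on N, the claim holds for every N ≥ 1.

P(N) = (-5)^N(2N + 1) - 1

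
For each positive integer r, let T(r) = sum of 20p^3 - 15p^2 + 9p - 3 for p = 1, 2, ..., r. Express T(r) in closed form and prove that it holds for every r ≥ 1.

T(r) = r(5r^3 + 5r^2 + 2r - 1)

We claim T(r) = r(5r^3 + 5r^2 + 2r - 1) for all r ≥ 1.
Base step (r = 1): T(1) = 11, and the closed form gives 11. They agree.
Inductive step: suppose the statement holds for some p ≥ 1, so T(p) = p(5p^3 + 5p^2 + 2p - 1).
Then T(p+1) = T(p) + (20p^3 + 45p^2 + 39p + 11) = (p(5p^3 + 5p^2 + 2p - 1)) + (20p^3 + 45p^2 + 39p + 11).
Simplifying, T(p+1) = (p + 1)(5p^3 + 20p^2 + 27p + 11) = (p+1)(5(p+1)^3 + 5(p+1)^2 + 2(p+1) - 1),
which is the closed form with r = p+1.
By the principle of mathematical induction, the result holds for all r ≥ 1.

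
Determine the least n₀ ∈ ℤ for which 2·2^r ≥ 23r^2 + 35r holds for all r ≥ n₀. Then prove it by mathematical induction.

At r = 10: 2048 < 2650, so the inequality fails and n₀ ≥ 11. We prove 2·2^r ≥ 23r^2 + 35r for all r ≥ 11.
When r = 11: 2·2^r = 4096 and 23r^2 + 35r = 3168, so 4096 ≥ 3168.
Suppose the result is true for r = p, so 2·2^p ≥ 23p^2 + 35p.
Then 2·2^(p + 1) = 2·(2·2^p) ≥ 2·(23p^2 + 35p).
Also, for p ≥ 11 we have 2·(23p^2 + 35p) ≥ 23(p+1)^2 + 35(p+1), since 2·(23p^2 + 35p) − (23(p+1)^2 + 35(p+1)) = 23p^2 - 11p - 58, which is nonnegative for all p ≥ 11.
Combining, 2·2^(p + 1) ≥ 23(p+1)^2 + 35(p+1).
This completes the induction.
Hence the smallest such n₀ is 11.

n₀ = 11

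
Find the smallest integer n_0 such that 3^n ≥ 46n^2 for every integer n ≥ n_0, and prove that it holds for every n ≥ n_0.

At n = 7: 2187 < 2254, so the inequality fails and n_0 ≥ 8. We prove 3^n ≥ 46n^2 for all n ≥ 8.
Base case (n = 8): 3^n = 6561 and 46n^2 = 2944, so 6561 ≥ 2944.
For the inductive step, assume it holds for an arbitrary k ≥ 8, so 3^k ≥ 46k^2.
Then 3^(k + 1) = 3·(3^k) ≥ 3·(46k^2).
Also, for k ≥ 8 we have 3·(46k^2) ≥ 46(k+1)^2, since 3 ≥ (1 + 1/k)^2 for all k ≥ 8.
Combining, 3^(k + 1) ≥ 46(k+1)^2.
By induction, the statement is established for all n ≥ 8.
Hence the smallest such n_0 is 8.

n_0 = 8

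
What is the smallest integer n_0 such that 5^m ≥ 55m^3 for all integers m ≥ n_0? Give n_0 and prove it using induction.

n_0 = 6

At m = 5: 3125 < 6875, so the inequality fails and n_0 ≥ 6. We prove 5^m ≥ 55m^3 for all m ≥ 6.
For the base case m = 6: 5^m = 15625 and 55m^3 = 11880, so 15625 ≥ 11880.
Suppose the result is true for m = p, so 5^p ≥ 55p^3.
Then 5^(p + 1) = 5·(5^p) ≥ 5·(55p^3).
Also, for p ≥ 6 we have 5·(55p^3) ≥ 55(p+1)^3, since 5 ≥ (1 + 1/p)^3 for all p ≥ 6.
Combining, 5^(p + 1) ≥ 55(p+1)^3.
By the principle of mathematical induction, the result holds for all m ≥ 6.
Hence the smallest such n_0 is 6.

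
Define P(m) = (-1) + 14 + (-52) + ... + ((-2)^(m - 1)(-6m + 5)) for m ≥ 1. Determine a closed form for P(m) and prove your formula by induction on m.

We claim P(m) = (-2)^m(2m - 1) + 1 for all m ≥ 1.
Base step (m = 1): P(1) = -1, and the closed form gives -1. They agree.
Inductive step: assume the claim holds for m = j, so P(j) = (-2)^j(2j - 1) + 1.
Then P(j+1) = P(j) + ((-2)^j(-6j - 1)) = ((-2)^j(2j - 1) + 1) + ((-2)^j(-6j - 1)).
Simplifying, P(j+1) = (-2)^(j + 1) - (-2)^(j + 2)j + 1 = (-2)^(j+1)(2(j+1) - 1) + 1,
which is the closed form with m = j+1.
Hence, by induction on m, the claim holds for every m ≥ 1.

P(m) = (-2)^m(2m - 1) + 1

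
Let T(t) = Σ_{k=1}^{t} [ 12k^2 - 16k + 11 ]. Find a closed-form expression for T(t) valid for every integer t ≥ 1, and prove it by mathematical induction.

T(t) = t(4t^2 - 2t + 5)

We claim T(t) = t(4t^2 - 2t + 5) for all t ≥ 1.
When t = 1: T(1) = 7, and the closed form gives 7. They agree.
Inductive step: suppose the statement holds for some k ≥ 1, so T(k) = k(4k^2 - 2k + 5).
Then T(k+1) = T(k) + (12k^2 + 8k + 7) = (k(4k^2 - 2k + 5)) + (12k^2 + 8k + 7).
Simplifying, T(k+1) = (k + 1)(4k^2 + 6k + 7) = (k+1)(4(k+1)^2 - 2(k+1) + 5),
which is the closed form with t = k+1.
By induction, the statement is established for all t ≥ 1.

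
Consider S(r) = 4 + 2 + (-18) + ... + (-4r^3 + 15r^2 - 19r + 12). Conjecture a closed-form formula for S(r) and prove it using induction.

We claim S(r) = -r(r^3 - 3r^2 + 3r - 5) for all r ≥ 1.
Base step (r = 1): S(1) = 4, and the closed form gives 4. They agree.
Inductive step: suppose the statement holds for some i ≥ 1, so S(i) = i(-i^3 + 3i^2 - 3i + 5).
Then S(i+1) = S(i) + (-4i^3 + 3i^2 - i + 4) = (i(-i^3 + 3i^2 - 3i + 5)) + (-4i^3 + 3i^2 - i + 4).
Simplifying, S(i+1) = -(i + 1)(i^3 - 4) = -(i+1)((i+1)^3 - 3(i+1)^2 + 3(i+1) - 5),
which is the closed form with r = i+1.
By induction, the statement is established for all r ≥ 1.

S(r) = -r(r^3 - 3r^2 + 3r - 5)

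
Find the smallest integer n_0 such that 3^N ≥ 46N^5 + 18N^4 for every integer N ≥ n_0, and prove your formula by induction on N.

n_0 = 17

At N = 16: 43046721 < 49414144, so the inequality fails and n_0 ≥ 17. We prove 3^N ≥ 46N^5 + 18N^4 for all N ≥ 17.
Base case (N = 17): 3^N = 129140163 and 46N^5 + 18N^4 = 66816800, so 129140163 ≥ 66816800.
Inductive step: suppose the statement holds for some r ≥ 17, so 3^r ≥ 46r^5 + 18r^4.
Then 3^(r + 1) = 3·(3^r) ≥ 3·(46r^5 + 18r^4).
Also, for r ≥ 17 we have 3·(46r^5 + 18r^4) ≥ 46(r+1)^5 + 18(r+1)^4, since 3·(46r^5 + 18r^4) − (46(r+1)^5 + 18(r+1)^4) = 92r^5 - 194r^4 - 532r^3 - 568r^2 - 302r - 64, which is nonnegative for all r ≥ 17.
Combining, 3^(r + 1) ≥ 46(r+1)^5 + 18(r+1)^4.
Hence, by induction on N, the claim holds for every N ≥ 17.
Hence the smallest such n_0 is 17.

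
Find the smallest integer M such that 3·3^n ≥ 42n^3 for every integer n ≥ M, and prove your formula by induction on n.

M = 9

At n = 8: 19683 < 21504, so the inequality fails and M ≥ 9. We prove 3·3^n ≥ 42n^3 for all n ≥ 9.
For the base case n = 9: 3·3^n = 59049 and 42n^3 = 30618, so 59049 ≥ 30618.
Suppose the result is true for n = p, so 3·3^p ≥ 42p^3.
Then 3·3^(p + 1) = 3·(3·3^p) ≥ 3·(42p^3).
Also, for p ≥ 9 we have 3·(42p^3) ≥ 42(p+1)^3, since 3 ≥ (1 + 1/p)^3 for all p ≥ 9.
Combining, 3·3^(p + 1) ≥ 42(p+1)^3.
This completes the induction.
Hence the smallest such M is 9.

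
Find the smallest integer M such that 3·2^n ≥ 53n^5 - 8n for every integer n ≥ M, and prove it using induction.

M = 29

At n = 28: 805306368 < 912149280, so the inequality fails and M ≥ 29. We prove 3·2^n ≥ 53n^5 - 8n for all n ≥ 29.
Base case (n = 29): 3·2^n = 1610612736 and 53n^5 - 8n = 1087090665, so 1610612736 ≥ 1087090665.
Inductive step: suppose the statement holds for some i ≥ 29, so 3·2^i ≥ 53i^5 - 8i.
Then 3·2^(i + 1) = 2·(3·2^i) ≥ 2·(53i^5 - 8i).
Also, for i ≥ 29 we have 2·(53i^5 - 8i) ≥ 53(i+1)^5 - 8(i+1), since 2·(53i^5 - 8i) − (53(i+1)^5 - 8(i+1)) = 53i^5 - 265i^4 - 530i^3 - 530i^2 - 273i - 45, which is nonnegative for all i ≥ 29.
Combining, 3·2^(i + 1) ≥ 53(i+1)^5 - 8(i+1).
By the principle of mathematical induction, the result holds for all n ≥ 29.
Hence the smallest such M is 29.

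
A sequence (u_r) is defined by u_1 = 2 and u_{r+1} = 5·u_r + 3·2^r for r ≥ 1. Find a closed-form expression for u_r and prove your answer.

u_r = -2^r + 4·5^(r - 1)

Computing the first terms: u_1 = 2, u_2 = 16, u_3 = 92. This suggests u_r = -2^r + 4·5^(r - 1).
When r = 1: the formula gives 2 = 2 = u_1.
Inductive step: suppose the statement holds for some k ≥ 1, so u_k = -2^k + 4·5^(k - 1).
Then u_{k+1} = 5·u_k + 3·2^k = 5·(-2^k + 4·5^(k - 1)) + 3·2^k = -2^(k + 1) + 4·5^k = -2^(k+1) + 4·5^((k+1) - 1),
which is the claimed formula at r = k+1.
This completes the induction.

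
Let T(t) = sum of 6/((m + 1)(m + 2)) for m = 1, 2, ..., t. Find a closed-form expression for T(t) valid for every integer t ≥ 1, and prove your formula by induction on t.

We claim T(t) = 3t/(t + 2) for all t ≥ 1.
When t = 1: T(1) = 1, and the closed form gives 1. They agree.
For the inductive step, assume it holds for an arbitrary m ≥ 1, so T(m) = 3m/(m + 2).
Then T(m+1) = T(m) + (6/((m + 2)(m + 3))) = (3m/(m + 2)) + (6/((m + 2)(m + 3))).
Simplifying, T(m+1) = 3(m + 1)/(m + 3) = 3(m+1)/((m+1) + 2),
which is the closed form with t = m+1.
By the principle of mathematical induction, the result holds for all t ≥ 1.

T(t) = 3t/(t + 2)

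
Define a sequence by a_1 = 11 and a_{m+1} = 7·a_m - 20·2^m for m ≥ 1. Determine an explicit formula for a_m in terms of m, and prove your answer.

Computing the first terms: a_1 = 11, a_2 = 37, a_3 = 179. This suggests a_m = 2^(m + 2) + 3·7^(m - 1).
When m = 1: the formula gives 11 = 11 = a_1.
Inductive step: suppose the statement holds for some j ≥ 1, so a_j = 2^(j + 2) + 3·7^(j - 1).
Then a_{j+1} = 7·a_j - 20·2^j = 7·(2^(j + 2) + 3·7^(j - 1)) - 20·2^j = 2^(j + 3) + 3·7^j = 2^((j+1) + 2) + 3·7^((j+1) - 1),
which is the claimed formula at m = j+1.
Hence, by induction on m, the claim holds for every m ≥ 1.

a_m = 2^(m + 2) + 3·7^(m - 1)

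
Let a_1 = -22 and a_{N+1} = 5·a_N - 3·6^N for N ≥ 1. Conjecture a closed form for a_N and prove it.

a_N = -4·5^(N - 1) - 3·6^N

Computing the first terms: a_1 = -22, a_2 = -128, a_3 = -748. This suggests a_N = -4·5^(N - 1) - 3·6^N.
Base case (N = 1): the formula gives -22 = -22 = a_1.
For the inductive step, assume it holds for an arbitrary p ≥ 1, so a_p = -4·5^(p - 1) - 3·6^p.
Then a_{p+1} = 5·a_p - 3·6^p = 5·(-4·5^(p - 1) - 3·6^p) - 3·6^p = -4·5^p - 3·6^(p + 1) = -4·5^((p+1) - 1) - 3·6^(p+1),
which is the claimed formula at N = p+1.
By the principle of mathematical induction, the result holds for all N ≥ 1.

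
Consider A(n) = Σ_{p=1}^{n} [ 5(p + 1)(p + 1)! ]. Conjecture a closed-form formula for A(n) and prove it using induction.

A(n) = 5(n + 2)! - 10

We claim A(n) = 5(n + 2)! - 10 for all n ≥ 1.
For the base case n = 1: A(1) = 20, and the closed form gives 20. They agree.
Inductive step: suppose the statement holds for some p ≥ 1, so A(p) = 5(p + 2)! - 10.
Then A(p+1) = A(p) + (5(p + 2)(p + 2)!) = (5(p + 2)! - 10) + (5(p + 2)(p + 2)!).
Simplifying, A(p+1) = 5((p+1) + 2)! - 10,
which is the closed form with n = p+1.
This completes the induction.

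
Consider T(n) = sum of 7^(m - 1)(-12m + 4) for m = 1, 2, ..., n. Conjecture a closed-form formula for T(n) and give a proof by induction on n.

We claim T(n) = 7^n(-2n + 1) - 1 for all n ≥ 1.
Base step (n = 1): T(1) = -8, and the closed form gives -8. They agree.
Inductive step: suppose the statement holds for some m ≥ 1, so T(m) = 7^m(-2m + 1) - 1.
Then T(m+1) = T(m) + (7^m(-12m - 8)) = (7^m(-2m + 1) - 1) + (7^m(-12m - 8)).
Simplifying, T(m+1) = -14·7^m·m - 7·7^m - 1 = 7^(m+1)(-2(m+1) + 1) - 1,
which is the closed form with n = m+1.
This completes the induction.

T(n) = 7^n(-2n + 1) - 1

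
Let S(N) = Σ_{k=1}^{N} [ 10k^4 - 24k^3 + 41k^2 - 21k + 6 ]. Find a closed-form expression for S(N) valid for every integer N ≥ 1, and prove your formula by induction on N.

S(N) = N(2N^4 - N^3 + 5N^2 + 4N + 2)

We claim S(N) = N(2N^4 - N^3 + 5N^2 + 4N + 2) for all N ≥ 1.
When N = 1: S(1) = 12, and the closed form gives 12. They agree.
Inductive step: suppose the statement holds for some k ≥ 1, so S(k) = k(2k^4 - k^3 + 5k^2 + 4k + 2).
Then S(k+1) = S(k) + (10k^4 + 16k^3 + 29k^2 + 29k + 12) = (k(2k^4 - k^3 + 5k^2 + 4k + 2)) + (10k^4 + 16k^3 + 29k^2 + 29k + 12).
Simplifying, S(k+1) = (k + 1)(2k^4 + 7k^3 + 14k^2 + 19k + 12) = (k+1)(2(k+1)^4 - (k+1)^3 + 5(k+1)^2 + 4(k+1) + 2),
which is the closed form with N = k+1.
Hence, by induction on N, the claim holds for every N ≥ 1.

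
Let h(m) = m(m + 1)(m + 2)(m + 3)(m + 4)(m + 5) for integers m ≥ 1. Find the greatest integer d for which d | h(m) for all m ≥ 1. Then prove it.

d = 720

Computing the first values: h(1) = 720 and h(2) = 5040; gcd(720, 5040) = 720, so d ≤ 720.
We prove 720 | m(m + 1)(m + 2)(m + 3)(m + 4)(m + 5) for all m ≥ 1 by induction on m.
When m = 1: h(1) = 720 = 720·(1), so 720 | h(1).
Inductive step: assume the claim holds for m = r, i.e. 720 | h(r). Then
h(r+1) − h(r) = (r+1)·(r+2)·(r+3)·(r+4)·(r+5)·(r+6) − r·(r+1)·(r+2)·(r+3)·(r+4)·(r+5) = (r+1)·(r+2)·(r+3)·(r+4)·(r+5)·[(r+6) − r] = 6·(r+1)·(r+2)·(r+3)·(r+4)·(r+5). The product of 5 consecutive integers is divisible by (5)! = 120, so h(r+1) − h(r) is divisible by 6·120 = 720. By the inductive hypothesis 720 | h(r), hence 720 | h(r+1).
This completes the induction.
Therefore the largest such d is 720.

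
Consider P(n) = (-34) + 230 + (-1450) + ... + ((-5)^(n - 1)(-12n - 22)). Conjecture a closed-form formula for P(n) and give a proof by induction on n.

P(n) = 2(-5)^n(n + 2) - 4

We claim P(n) = 2(-5)^n(n + 2) - 4 for all n ≥ 1.
Base step (n = 1): P(1) = -34, and the closed form gives -34. They agree.
Suppose the result is true for n = i, so P(i) = 2(-5)^i(i + 2) - 4.
Then P(i+1) = P(i) + ((-5)^i(-12i - 34)) = (2(-5)^i(i + 2) - 4) + ((-5)^i(-12i - 34)).
Simplifying, P(i+1) = -10(-5)^i·i - 30(-5)^i - 4 = 2(-5)^(i+1)((i+1) + 2) - 4,
which is the closed form with n = i+1.
This completes the induction.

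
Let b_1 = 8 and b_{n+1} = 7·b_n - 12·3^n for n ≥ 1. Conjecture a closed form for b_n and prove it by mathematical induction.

b_n = 3^(n + 1) - 7^(n - 1)

Computing the first terms: b_1 = 8, b_2 = 20, b_3 = 32. This suggests b_n = 3^(n + 1) - 7^(n - 1).
Base case (n = 1): the formula gives 8 = 8 = b_1.
Inductive step: assume the claim holds for n = r, so b_r = 3^(r + 1) - 7^(r - 1).
Then b_{r+1} = 7·b_r - 12·3^r = 7·(3^(r + 1) - 7^(r - 1)) - 12·3^r = 3^(r + 2) - 7^r = 3^((r+1) + 1) - 7^((r+1) - 1),
which is the claimed formula at n = r+1.
Hence, by induction on n, the claim holds for every n ≥ 1.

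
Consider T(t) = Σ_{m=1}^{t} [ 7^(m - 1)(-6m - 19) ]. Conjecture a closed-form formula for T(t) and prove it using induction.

T(t) = -7^t(t + 3) + 3

We claim T(t) = -7^t(t + 3) + 3 for all t ≥ 1.
When t = 1: T(1) = -25, and the closed form gives -25. They agree.
Inductive step: suppose the statement holds for some m ≥ 1, so T(m) = -7^m(m + 3) + 3.
Then T(m+1) = T(m) + (7^m(-6m - 25)) = (-7^m(m + 3) + 3) + (7^m(-6m - 25)).
Simplifying, T(m+1) = -7·7^m·m - 28·7^m + 3 = -7^(m+1)((m+1) + 3) + 3,
which is the closed form with t = m+1.
Hence, by induction on t, the claim holds for every t ≥ 1.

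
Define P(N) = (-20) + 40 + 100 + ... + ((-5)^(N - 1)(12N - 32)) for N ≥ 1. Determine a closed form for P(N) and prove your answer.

P(N) = (-5)^N(-2N + 5) - 5

We claim P(N) = (-5)^N(-2N + 5) - 5 for all N ≥ 1.
Base case (N = 1): P(1) = -20, and the closed form gives -20. They agree.
Inductive step: suppose the statement holds for some p ≥ 1, so P(p) = (-5)^p(-2p + 5) - 5.
Then P(p+1) = P(p) + ((-5)^p(12p - 20)) = ((-5)^p(-2p + 5) - 5) + ((-5)^p(12p - 20)).
Simplifying, P(p+1) = 10(-5)^p·p - 15(-5)^p - 5 = (-5)^(p+1)(-2(p+1) + 5) - 5,
which is the closed form with N = p+1.
By the principle of mathematical induction, the result holds for all N ≥ 1.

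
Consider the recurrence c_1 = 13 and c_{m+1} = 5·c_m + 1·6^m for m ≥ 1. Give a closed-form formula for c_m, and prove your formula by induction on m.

c_m = 7·5^(m - 1) + 6^m

Computing the first terms: c_1 = 13, c_2 = 71, c_3 = 391. This suggests c_m = 7·5^(m - 1) + 6^m.
Base step (m = 1): the formula gives 13 = 13 = c_1.
For the inductive step, assume it holds for an arbitrary j ≥ 1, so c_j = 7·5^(j - 1) + 6^j.
Then c_{j+1} = 5·c_j + 1·6^j = 5·(7·5^(j - 1) + 6^j) + 1·6^j = 7·5^j + 6^(j + 1) = 7·5^((j+1) - 1) + 6^(j+1),
which is the claimed formula at m = j+1.
This completes the induction.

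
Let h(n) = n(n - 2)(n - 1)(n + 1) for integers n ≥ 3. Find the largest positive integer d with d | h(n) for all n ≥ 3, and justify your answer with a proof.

Computing the first values: h(3) = 24 and h(4) = 120; gcd(24, 120) = 24, so d ≤ 24.
We prove 24 | n(n - 2)(n - 1)(n + 1) for all n ≥ 3 by induction on n.
For the base case n = 3: h(3) = 24 = 24·(1), so 24 | h(3).
Inductive step: suppose the statement holds for some k ≥ 3, i.e. 24 | h(k). Then
h(k+1) − h(k) = (k-1)·k·(k+1)·(k+2) − (k-2)·(k-1)·k·(k+1) = (k-1)·k·(k+1)·[(k+2) − (k-2)] = 4·(k-1)·k·(k+1). The product of 3 consecutive integers is divisible by (3)! = 6, so h(k+1) − h(k) is divisible by 4·6 = 24. By the inductive hypothesis 24 | h(k), hence 24 | h(k+1).
By induction, the statement is established for all n ≥ 3.
Therefore the largest such d is 24.

d = 24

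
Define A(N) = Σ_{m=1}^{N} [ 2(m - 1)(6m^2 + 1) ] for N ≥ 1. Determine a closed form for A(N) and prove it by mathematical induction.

We claim A(N) = N(N - 1)(3N^2 + 5N + 3) for all N ≥ 1.
For the base case N = 1: A(1) = 0, and the closed form gives 0. They agree.
Inductive step: suppose the statement holds for some m ≥ 1, so A(m) = m(3m^3 + 2m^2 - 2m - 3).
Then A(m+1) = A(m) + (2m(6(m + 1)^2 + 1)) = (m(3m^3 + 2m^2 - 2m - 3)) + (2m(6(m + 1)^2 + 1)).
Simplifying, A(m+1) = m(m + 1)(3m^2 + 11m + 11) = (m+1)((m+1) - 1)(3(m+1)^2 + 5(m+1) + 3),
which is the closed form with N = m+1.
By the principle of mathematical induction, the result holds for all N ≥ 1.

A(N) = N(N - 1)(3N^2 + 5N + 3)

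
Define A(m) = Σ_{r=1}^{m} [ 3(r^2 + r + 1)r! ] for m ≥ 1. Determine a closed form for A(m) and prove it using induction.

A(m) = (3m + 3)(m + 1)! - 3

We claim A(m) = (3m + 3)(m + 1)! - 3 for all m ≥ 1.
Base step (m = 1): A(1) = 9, and the closed form gives 9. They agree.
Suppose the result is true for m = r, so A(r) = (3r + 3)(r + 1)! - 3.
Then A(r+1) = A(r) + (3(r^2 + 3r + 3)(r + 1)!) = ((3r + 3)(r + 1)! - 3) + (3(r^2 + 3r + 3)(r + 1)!).
Simplifying, A(r+1) = (3(r+1) + 3)((r+1) + 1)! - 3,
which is the closed form with m = r+1.
By the principle of mathematical induction, the result holds for all m ≥ 1.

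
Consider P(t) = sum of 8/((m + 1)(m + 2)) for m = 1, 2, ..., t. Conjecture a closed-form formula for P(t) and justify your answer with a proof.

P(t) = 4t/(t + 2)

We claim P(t) = 4t/(t + 2) for all t ≥ 1.
For the base case t = 1: P(1) = 4/3, and the closed form gives 4/3. They agree.
Inductive step: suppose the statement holds for some m ≥ 1, so P(m) = 4m/(m + 2).
Then P(m+1) = P(m) + (8/((m + 2)(m + 3))) = (4m/(m + 2)) + (8/((m + 2)(m + 3))).
Simplifying, P(m+1) = 4(m + 1)/(m + 3) = 4(m+1)/((m+1) + 2),
which is the closed form with t = m+1.
This completes the induction.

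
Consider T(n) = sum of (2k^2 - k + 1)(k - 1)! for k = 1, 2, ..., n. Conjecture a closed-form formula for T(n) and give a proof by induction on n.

We claim T(n) = (2n + 1)n! - 1 for all n ≥ 1.
Base step (n = 1): T(1) = 2, and the closed form gives 2. They agree.
Suppose the result is true for n = k, so T(k) = (2k + 1)k! - 1.
Then T(k+1) = T(k) + ((2k^2 + 3k + 2)k!) = ((2k + 1)k! - 1) + ((2k^2 + 3k + 2)k!).
Simplifying, T(k+1) = (2(k+1) + 1)(k+1)! - 1,
which is the closed form with n = k+1.
Hence, by induction on n, the claim holds for every n ≥ 1.

T(n) = (2n + 1)n! - 1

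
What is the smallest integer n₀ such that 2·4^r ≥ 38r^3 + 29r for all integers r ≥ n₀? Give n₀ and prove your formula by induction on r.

At r = 6: 8192 < 8382, so the inequality fails and n₀ ≥ 7. We prove 2·4^r ≥ 38r^3 + 29r for all r ≥ 7.
Base case (r = 7): 2·4^r = 32768 and 38r^3 + 29r = 13237, so 32768 ≥ 13237.
Inductive step: suppose the statement holds for some j ≥ 7, so 2·4^j ≥ 38j^3 + 29j.
Then 2·4^(j + 1) = 4·(2·4^j) ≥ 4·(38j^3 + 29j).
Also, for j ≥ 7 we have 4·(38j^3 + 29j) ≥ 38(j+1)^3 + 29(j+1), since 4·(38j^3 + 29j) − (38(j+1)^3 + 29(j+1)) = 114j^3 - 114j^2 - 27j - 67, which is nonnegative for all j ≥ 7.
Combining, 2·4^(j + 1) ≥ 38(j+1)^3 + 29(j+1).
By induction, the statement is established for all r ≥ 7.
Hence the smallest such n₀ is 7.

n₀ = 7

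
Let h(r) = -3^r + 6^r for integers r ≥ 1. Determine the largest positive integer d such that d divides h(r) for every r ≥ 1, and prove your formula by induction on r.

Computing the first values: h(1) = 3 and h(2) = 27; gcd(3, 27) = 3, so d ≤ 3.
We prove 3 | -3^r + 6^r for all r ≥ 1 by induction on r.
For the base case r = 1: h(1) = 3 = 3·(1), so 3 | h(1).
Inductive step: suppose the statement holds for some i ≥ 1, i.e. 3 | h(i). Then
6^{i+1} − 3^{i+1} = 6·6^i − 3·3^i = 6·(6^i − 3^i) + (3)·3^i. The first term is divisible by 3 by the inductive hypothesis, and the second term (3)·3^i is divisible by 3 since 3 | 3. Hence 3 | h(i+1).
Hence, by induction on r, the claim holds for every r ≥ 1.
Therefore the largest such d is 3.

d = 3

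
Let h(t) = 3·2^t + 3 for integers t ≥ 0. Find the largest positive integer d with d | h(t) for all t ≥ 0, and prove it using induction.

d = 3

Computing the first values: h(0) = 6 and h(1) = 9; gcd(6, 9) = 3, so d ≤ 3.
We prove 3 | 3·2^t + 3 for all t ≥ 0 by induction on t.
Base step (t = 0): h(0) = 6 = 3·(2), so 3 | h(0).
Inductive step: suppose the statement holds for some m ≥ 0, i.e. 3 | h(m). Then
h(m+1) = 3·2^(m+1) + 3 = 2·(3·2^m + 3) - 3 = 2·h(m) - 3. The first term is divisible by 3 by the inductive hypothesis, and -3 is divisible by 3. Hence 3 | h(m+1).
By the principle of mathematical induction, the result holds for all t ≥ 0.
Therefore the largest such d is 3.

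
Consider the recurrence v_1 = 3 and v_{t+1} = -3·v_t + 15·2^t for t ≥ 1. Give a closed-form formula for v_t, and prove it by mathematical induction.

Computing the first terms: v_1 = 3, v_2 = 21, v_3 = -3. This suggests v_t = (-3)^t + 3·2^t.
For the base case t = 1: the formula gives 3 = 3 = v_1.
Inductive step: suppose the statement holds for some j ≥ 1, so v_j = (-3)^j + 3·2^j.
Then v_{j+1} = -3·v_j + 15·2^j = -3·((-3)^j + 3·2^j) + 15·2^j = (-3)^(j + 1) + 3·2^(j + 1),
which is the claimed formula at t = j+1.
By the principle of mathematical induction, the result holds for all t ≥ 1.

v_t = (-3)^t + 3·2^t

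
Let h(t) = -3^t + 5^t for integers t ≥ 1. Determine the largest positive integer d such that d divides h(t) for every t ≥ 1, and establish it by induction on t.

Computing the first values: h(1) = 2 and h(2) = 16; gcd(2, 16) = 2, so d ≤ 2.
We prove 2 | -3^t + 5^t for all t ≥ 1 by induction on t.
Base case (t = 1): h(1) = 2 = 2·(1), so 2 | h(1).
Inductive step: suppose the statement holds for some p ≥ 1, i.e. 2 | h(p). Then
5^{p+1} − 3^{p+1} = 5·5^p − 3·3^p = 5·(5^p − 3^p) + (2)·3^p. The first term is divisible by 2 by the inductive hypothesis, and the second term (2)·3^p is divisible by 2 since 2 | 2. Hence 2 | h(p+1).
By the principle of mathematical induction, the result holds for all t ≥ 1.
Therefore the largest such d is 2.

d = 2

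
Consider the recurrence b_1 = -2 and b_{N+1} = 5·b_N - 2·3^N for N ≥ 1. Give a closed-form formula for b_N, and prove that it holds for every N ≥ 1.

b_N = 3^N - 5^N

Computing the first terms: b_1 = -2, b_2 = -16, b_3 = -98. This suggests b_N = 3^N - 5^N.
For the base case N = 1: the formula gives -2 = -2 = b_1.
Inductive step: suppose the statement holds for some i ≥ 1, so b_i = 3^i - 5^i.
Then b_{i+1} = 5·b_i - 2·3^i = 5·(3^i - 5^i) - 2·3^i = 3^(i + 1) - 5^(i + 1),
which is the claimed formula at N = i+1.
Hence, by induction on N, the claim holds for every N ≥ 1.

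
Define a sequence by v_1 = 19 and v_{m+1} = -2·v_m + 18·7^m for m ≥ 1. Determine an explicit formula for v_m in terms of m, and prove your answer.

v_m = 5(-2)^(m - 1) + 2·7^m

Computing the first terms: v_1 = 19, v_2 = 88, v_3 = 706. This suggests v_m = 5(-2)^(m - 1) + 2·7^m.
Base case (m = 1): the formula gives 19 = 19 = v_1.
Inductive step: assume the claim holds for m = j, so v_j = 5(-2)^(j - 1) + 2·7^j.
Then v_{j+1} = -2·v_j + 18·7^j = -2·(5(-2)^(j - 1) + 2·7^j) + 18·7^j = 5(-2)^j + 2·7^(j + 1) = 5(-2)^((j+1) - 1) + 2·7^(j+1),
which is the claimed formula at m = j+1.
By induction, the statement is established for all m ≥ 1.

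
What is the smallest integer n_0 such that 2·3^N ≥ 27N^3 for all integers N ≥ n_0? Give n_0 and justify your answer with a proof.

At N = 8: 13122 < 13824, so the inequality fails and n_0 ≥ 9. We prove 2·3^N ≥ 27N^3 for all N ≥ 9.
For the base case N = 9: 2·3^N = 39366 and 27N^3 = 19683, so 39366 ≥ 19683.
Suppose the result is true for N = k, so 2·3^k ≥ 27k^3.
Then 2·3^(k + 1) = 3·(2·3^k) ≥ 3·(27k^3).
Also, for k ≥ 9 we have 3·(27k^3) ≥ 27(k+1)^3, since 3 ≥ (1 + 1/k)^3 for all k ≥ 9.
Combining, 2·3^(k + 1) ≥ 27(k+1)^3.
By induction, the statement is established for all N ≥ 9.
Hence the smallest such n_0 is 9.

n_0 = 9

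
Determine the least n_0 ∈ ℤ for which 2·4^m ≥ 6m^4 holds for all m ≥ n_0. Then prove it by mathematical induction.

n_0 = 6

At m = 5: 2048 < 3750, so the inequality fails and n_0 ≥ 6. We prove 2·4^m ≥ 6m^4 for all m ≥ 6.
For the base case m = 6: 2·4^m = 8192 and 6m^4 = 7776, so 8192 ≥ 7776.
For the inductive step, assume it holds for an arbitrary j ≥ 6, so 2·4^j ≥ 6j^4.
Then 2·4^(j + 1) = 4·(2·4^j) ≥ 4·(6j^4).
Also, for j ≥ 6 we have 4·(6j^4) ≥ 6(j+1)^4, since 4 ≥ (1 + 1/j)^4 for all j ≥ 6.
Combining, 2·4^(j + 1) ≥ 6(j+1)^4.
Hence, by induction on m, the claim holds for every m ≥ 6.
Hence the smallest such n_0 is 6.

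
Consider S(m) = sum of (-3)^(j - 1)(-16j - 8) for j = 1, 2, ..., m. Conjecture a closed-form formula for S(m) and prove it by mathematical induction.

S(m) = (-3)^m(4m + 3) - 3

We claim S(m) = (-3)^m(4m + 3) - 3 for all m ≥ 1.
Base step (m = 1): S(1) = -24, and the closed form gives -24. They agree.
Inductive step: assume the claim holds for m = j, so S(j) = (-3)^j(4j + 3) - 3.
Then S(j+1) = S(j) + ((-3)^j(-16j - 24)) = ((-3)^j(4j + 3) - 3) + ((-3)^j(-16j - 24)).
Simplifying, S(j+1) = -12(-3)^j·j - 21(-3)^j - 3 = (-3)^(j+1)(4(j+1) + 3) - 3,
which is the closed form with m = j+1.
By the principle of mathematical induction, the result holds for all m ≥ 1.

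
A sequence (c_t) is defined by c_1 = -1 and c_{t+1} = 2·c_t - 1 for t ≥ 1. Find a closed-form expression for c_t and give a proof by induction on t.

c_t = -2^t + 1

Computing the first terms: c_1 = -1, c_2 = -3, c_3 = -7. This suggests c_t = -2^t + 1.
Base case (t = 1): the formula gives -1 = -1 = c_1.
For the inductive step, assume it holds for an arbitrary i ≥ 1, so c_i = -2^i + 1.
Then c_{i+1} = 2·c_i - 1 = 2·(-2^i + 1) - 1 = -2^(i + 1) + 1,
which is the claimed formula at t = i+1.
By the principle of mathematical induction, the result holds for all t ≥ 1.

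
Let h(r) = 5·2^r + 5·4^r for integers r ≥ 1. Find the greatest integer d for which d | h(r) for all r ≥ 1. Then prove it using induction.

Computing the first values: h(1) = 30 and h(2) = 100; gcd(30, 100) = 10, so d ≤ 10.
We prove 10 | 5·2^r + 5·4^r for all r ≥ 1 by induction on r.
Base case (r = 1): h(1) = 30 = 10·(3), so 10 | h(1).
Inductive step: assume the claim holds for r = j, i.e. 10 | h(j). Then
h(j+1) − 4·h(j) = (5·2^(j+1) + 5·4^(j+1)) − 4·(5·2^j + 5·4^j) = (5)·2^j·(2 − 4) = (-10)·2^j. Since 10 | h(j) by the inductive hypothesis, 10 | 4·h(j); and 10 | -10 since -10 = 10·-1. Therefore 10 | h(j+1).
This completes the induction.
Therefore the largest such d is 10.

d = 10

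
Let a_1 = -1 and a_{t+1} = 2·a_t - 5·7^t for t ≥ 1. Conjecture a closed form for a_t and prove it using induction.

Computing the first terms: a_1 = -1, a_2 = -37, a_3 = -319. This suggests a_t = 3·2^t - 7^t.
Base step (t = 1): the formula gives -1 = -1 = a_1.
For the inductive step, assume it holds for an arbitrary m ≥ 1, so a_m = 3·2^m - 7^m.
Then a_{m+1} = 2·a_m - 5·7^m = 2·(3·2^m - 7^m) - 5·7^m = 3·2^(m + 1) - 7^(m + 1),
which is the claimed formula at t = m+1.
This completes the induction.

a_t = 3·2^t - 7^t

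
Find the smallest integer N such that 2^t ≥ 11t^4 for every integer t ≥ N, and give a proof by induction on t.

N = 22

At t = 21: 2097152 < 2139291, so the inequality fails and N ≥ 22. We prove 2^t ≥ 11t^4 for all t ≥ 22.
Base case (t = 22): 2^t = 4194304 and 11t^4 = 2576816, so 4194304 ≥ 2576816.
Inductive step: assume the claim holds for t = k, so 2^k ≥ 11k^4.
Then 2^(k + 1) = 2·(2^k) ≥ 2·(11k^4).
Also, for k ≥ 22 we have 2·(11k^4) ≥ 11(k+1)^4, since 2 ≥ (1 + 1/k)^4 for all k ≥ 22.
Combining, 2^(k + 1) ≥ 11(k+1)^4.
By induction, the statement is established for all t ≥ 22.
Hence the smallest such N is 22.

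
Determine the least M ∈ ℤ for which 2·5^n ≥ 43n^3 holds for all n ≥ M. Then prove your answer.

At n = 4: 1250 < 2752, so the inequality fails and M ≥ 5. We prove 2·5^n ≥ 43n^3 for all n ≥ 5.
For the base case n = 5: 2·5^n = 6250 and 43n^3 = 5375, so 6250 ≥ 5375.
Suppose the result is true for n = p, so 2·5^p ≥ 43p^3.
Then 2·5^(p + 1) = 5·(2·5^p) ≥ 5·(43p^3).
Also, for p ≥ 5 we have 5·(43p^3) ≥ 43(p+1)^3, since 5 ≥ (1 + 1/p)^3 for all p ≥ 5.
Combining, 2·5^(p + 1) ≥ 43(p+1)^3.
This completes the induction.
Hence the smallest such M is 5.

M = 5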